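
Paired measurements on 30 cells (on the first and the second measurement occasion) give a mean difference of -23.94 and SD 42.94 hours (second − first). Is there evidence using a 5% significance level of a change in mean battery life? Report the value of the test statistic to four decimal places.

-3.0537

H0: μ_d = 0; H1: μ_d ≠ 0 (paired t-test on the differences, two-sided).
t = d̄/(s_d/√n) = -23.94/(42.94/√30) = -3.0537
df = n − 1 = 29
Two-sided p-value ≈ 0.005
Since p ≈ 0.005 < α = 0.05, reject H0; the evidence is statistically significant.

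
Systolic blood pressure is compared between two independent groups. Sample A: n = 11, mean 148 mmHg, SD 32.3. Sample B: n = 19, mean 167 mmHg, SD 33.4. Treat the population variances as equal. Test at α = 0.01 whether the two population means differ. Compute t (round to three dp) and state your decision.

Let group 1 = sample A, group 2 = sample B. H0: μ_1 = μ_2; H1: μ_1 ≠ μ_2 (two-sample pooled-variance t-test, two-sided).
s_p² = [(11−1)·32.3² + (19−1)·33.4²]/(11+19−2) = 1089.75
t = (148 − 167)/√[1089.75·(1/11 + 1/19)] = -1.519
df = n₁ + n₂ − 2 = 28
Two-sided p-value ≈ 0.140
Since p ≈ 0.140 > α = 0.01, fail to reject H0; the evidence is not statistically significant.

t = -1.519; fail to reject H0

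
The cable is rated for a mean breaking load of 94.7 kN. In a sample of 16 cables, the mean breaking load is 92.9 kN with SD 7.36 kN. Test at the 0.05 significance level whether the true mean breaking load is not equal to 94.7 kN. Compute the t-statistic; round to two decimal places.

H0: μ = 94.7; H1: μ ≠ 94.7 (one-sample t-test, two-sided).
t = (x̄ − μ₀)/(s/√n) = (92.9 − 94.7)/(7.36/√16) = -0.98
df = n − 1 = 15
Two-sided p-value ≈ 0.3435
Since p ≈ 0.3435 > α = 0.05, fail to reject H0; the data do not provide sufficient evidence against H0.

-0.98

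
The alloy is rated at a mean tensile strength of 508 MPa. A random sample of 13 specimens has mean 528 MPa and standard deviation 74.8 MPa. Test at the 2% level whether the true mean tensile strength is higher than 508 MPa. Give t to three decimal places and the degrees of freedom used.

t = 0.964, df = 12

H0: μ = 508; H1: μ > 508 (one-sample t-test, right-tailed).
t = (x̄ − μ₀)/(s/√n) = (528 − 508)/(74.8/√13) = 0.964
df = n − 1 = 12
p-value = P(T ≥ 0.964) ≈ 0.177
Since p ≈ 0.177 > α = 0.02, fail to reject H0; the evidence is not statistically significant.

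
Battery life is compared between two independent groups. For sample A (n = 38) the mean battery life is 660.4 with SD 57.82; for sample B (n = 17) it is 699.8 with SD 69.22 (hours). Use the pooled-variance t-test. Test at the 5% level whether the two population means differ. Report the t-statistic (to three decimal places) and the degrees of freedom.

t = -2.196, df = 53

Let group 1 = sample A, group 2 = sample B. H0: μ_1 = μ_2; H1: μ_1 ≠ μ_2 (two-sample pooled-variance t-test, two-sided).
s_p² = [(38−1)·57.82² + (17−1)·69.22²]/(38+17−2) = 3780.36
t = (660.4 − 699.8)/√[3780.36·(1/38 + 1/17)] = -2.196
df = n₁ + n₂ − 2 = 53
Two-sided p-value ≈ 0.032
Since p ≈ 0.032 < α = 0.05, reject H0; the evidence is statistically significant.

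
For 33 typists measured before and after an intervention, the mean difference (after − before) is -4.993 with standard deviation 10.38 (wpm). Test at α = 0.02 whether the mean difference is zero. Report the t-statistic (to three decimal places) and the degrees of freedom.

H0: μ_d = 0; H1: μ_d ≠ 0 (paired t-test on the differences, two-sided).
t = d̄/(s_d/√n) = -4.993/(10.38/√33) = -2.763
df = n − 1 = 32
Two-sided p-value ≈ 0.009
Since p ≈ 0.009 < α = 0.02, reject H0; the data support H1.

t = -2.763, df = 32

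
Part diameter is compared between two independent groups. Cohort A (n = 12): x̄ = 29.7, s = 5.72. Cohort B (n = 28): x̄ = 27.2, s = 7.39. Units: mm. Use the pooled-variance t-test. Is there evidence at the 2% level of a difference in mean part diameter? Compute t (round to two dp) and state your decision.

t = 1.04; fail to reject H0

Let group 1 = cohort A, group 2 = cohort B. H0: μ_1 = μ_2; H1: μ_1 ≠ μ_2 (two-sample pooled-variance t-test, two-sided).
s_p² = [(12−1)·5.72² + (28−1)·7.39²]/(12+28−2) = 48.2744
t = (29.7 − 27.2)/√[48.2744·(1/12 + 1/28)] = 1.04
df = n₁ + n₂ − 2 = 38
Two-sided p-value ≈ 0.304
Since p ≈ 0.304 > α = 0.02, fail to reject H0; the data do not provide sufficient evidence against H0.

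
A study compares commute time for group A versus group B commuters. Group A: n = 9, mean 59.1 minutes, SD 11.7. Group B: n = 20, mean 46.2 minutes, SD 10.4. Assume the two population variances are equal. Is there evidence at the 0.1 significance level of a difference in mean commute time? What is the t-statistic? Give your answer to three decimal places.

Let group 1 = group A, group 2 = group B. H0: μ_1 = μ_2; H1: μ_1 ≠ μ_2 (two-sample pooled-variance t-test, two-sided).
s_p² = [(9−1)·11.7² + (20−1)·10.4²]/(9+20−2) = 116.673
t = (59.1 − 46.2)/√[116.673·(1/9 + 1/20)] = 2.975
df = n₁ + n₂ − 2 = 27
Two-sided p-value ≈ 0.006
Since p ≈ 0.006 < α = 0.1, reject H0; the data support H1.

2.975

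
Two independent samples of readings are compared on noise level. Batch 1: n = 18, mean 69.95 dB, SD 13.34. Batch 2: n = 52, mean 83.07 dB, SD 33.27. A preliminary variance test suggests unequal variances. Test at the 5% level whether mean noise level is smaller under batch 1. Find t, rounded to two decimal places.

Let group 1 = batch 1, group 2 = batch 2. H0: μ_1 = μ_2; H1: μ_1 < μ_2 (Welch's two-sample t-test, left-tailed).
t = (x̄_1 − x̄_2)/√(s_1²/n_1 + s_2²/n_2) = (69.95 − 83.07)/√(13.34²/18 + 33.27²/52) = -2.35
Welch–Satterthwaite df ≈ 66.40
p-value = P(T ≤ -2.35) ≈ 0.011
Since p ≈ 0.011 < α = 0.05, reject H0; the data support H1.

-2.35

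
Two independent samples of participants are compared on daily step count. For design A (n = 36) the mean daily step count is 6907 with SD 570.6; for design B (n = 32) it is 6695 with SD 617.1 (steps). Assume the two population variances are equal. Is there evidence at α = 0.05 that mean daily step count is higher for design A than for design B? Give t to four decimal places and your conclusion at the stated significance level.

t = 1.4717; fail to reject H0

Let group 1 = design A, group 2 = design B. H0: μ_1 = μ_2; H1: μ_1 > μ_2 (two-sample pooled-variance t-test, right-tailed).
s_p² = [(36−1)·570.6² + (32−1)·617.1²]/(36+32−2) = 351525
t = (6907 − 6695)/√[351525·(1/36 + 1/32)] = 1.4717
df = n₁ + n₂ − 2 = 66
p-value = P(T ≥ 1.4717) ≈ 0.073
Since p ≈ 0.073 > α = 0.05, fail to reject H0; the evidence is not statistically significant.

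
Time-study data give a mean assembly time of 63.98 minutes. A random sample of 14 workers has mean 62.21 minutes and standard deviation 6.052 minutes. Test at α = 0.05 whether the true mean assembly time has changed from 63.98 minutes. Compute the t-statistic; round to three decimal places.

-1.094

H0: μ = 63.98; H1: μ ≠ 63.98 (one-sample t-test, two-sided).
t = (x̄ − μ₀)/(s/√n) = (62.21 − 63.98)/(6.052/√14) = -1.094
df = n − 1 = 13
Two-sided p-value ≈ 0.2937
Since p ≈ 0.2937 > α = 0.05, fail to reject H0; the data do not provide sufficient evidence against H0.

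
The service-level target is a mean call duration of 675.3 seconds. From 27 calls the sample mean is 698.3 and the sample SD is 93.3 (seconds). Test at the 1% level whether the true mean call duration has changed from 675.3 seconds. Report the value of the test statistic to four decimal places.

H0: μ = 675.3; H1: μ ≠ 675.3 (one-sample t-test, two-sided).
t = (x̄ − μ₀)/(s/√n) = (698.3 − 675.3)/(93.3/√27) = 1.2809
df = n − 1 = 26
Two-sided p-value ≈ 0.2115
Since p ≈ 0.2115 > α = 0.01, fail to reject H0; the evidence is not statistically significant.

1.2809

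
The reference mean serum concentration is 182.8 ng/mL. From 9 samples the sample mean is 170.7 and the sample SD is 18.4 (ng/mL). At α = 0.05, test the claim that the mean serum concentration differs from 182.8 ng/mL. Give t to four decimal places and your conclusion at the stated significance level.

t = -1.9728; fail to reject H0

H0: μ = 182.8; H1: μ ≠ 182.8 (one-sample t-test, two-sided).
t = (x̄ − μ₀)/(s/√n) = (170.7 − 182.8)/(18.4/√9) = -1.9728
df = n − 1 = 8
Two-sided p-value ≈ 0.0840
Since p ≈ 0.0840 > α = 0.05, fail to reject H0; the evidence is not statistically significant.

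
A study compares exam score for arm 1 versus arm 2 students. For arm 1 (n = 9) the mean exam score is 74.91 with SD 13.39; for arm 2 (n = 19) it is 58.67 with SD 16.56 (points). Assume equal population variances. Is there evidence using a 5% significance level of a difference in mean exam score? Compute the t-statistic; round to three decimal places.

2.564

Let group 1 = arm 1, group 2 = arm 2. H0: μ_1 = μ_2; H1: μ_1 ≠ μ_2 (two-sample pooled-variance t-test, two-sided).
s_p² = [(9−1)·13.39² + (19−1)·16.56²]/(9+19−2) = 245.021
t = (74.91 − 58.67)/√[245.021·(1/9 + 1/19)] = 2.564
df = n₁ + n₂ − 2 = 26
Two-sided p-value ≈ 0.0165
Since p ≈ 0.0165 < α = 0.05, reject H0; the data support H1.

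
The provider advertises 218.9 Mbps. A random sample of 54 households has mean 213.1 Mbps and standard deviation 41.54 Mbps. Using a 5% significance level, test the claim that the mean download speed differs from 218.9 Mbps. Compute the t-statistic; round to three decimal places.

-1.026

H0: μ = 218.9; H1: μ ≠ 218.9 (one-sample t-test, two-sided).
t = (x̄ − μ₀)/(s/√n) = (213.1 − 218.9)/(41.54/√54) = -1.026
df = n − 1 = 53
Two-sided p-value ≈ 0.3095
Since p ≈ 0.3095 > α = 0.05, fail to reject H0; the data do not provide sufficient evidence against H0.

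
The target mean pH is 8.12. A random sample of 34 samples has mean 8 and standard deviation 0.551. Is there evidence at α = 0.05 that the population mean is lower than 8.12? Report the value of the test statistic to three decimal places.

H0: μ = 8.12; H1: μ < 8.12 (one-sample t-test, left-tailed).
t = (x̄ − μ₀)/(s/√n) = (8 − 8.12)/(0.551/√34) = -1.270
df = n − 1 = 33
p-value = P(T ≤ -1.270) ≈ 0.107
Since p ≈ 0.107 > α = 0.05, fail to reject H0; the evidence is not statistically significant.

-1.270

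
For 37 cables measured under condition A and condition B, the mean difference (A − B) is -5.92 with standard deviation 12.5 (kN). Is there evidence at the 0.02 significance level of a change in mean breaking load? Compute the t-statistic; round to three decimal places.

-2.881

H0: μ_d = 0; H1: μ_d ≠ 0 (paired t-test on the differences, two-sided).
t = d̄/(s_d/√n) = -5.92/(12.5/√37) = -2.881
df = n − 1 = 36
Two-sided p-value ≈ 0.007
Since p ≈ 0.007 < α = 0.02, reject H0; the evidence is statistically significant.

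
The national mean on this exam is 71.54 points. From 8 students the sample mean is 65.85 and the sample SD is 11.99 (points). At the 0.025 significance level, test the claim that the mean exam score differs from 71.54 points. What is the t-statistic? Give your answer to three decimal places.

H0: μ = 71.54; H1: μ ≠ 71.54 (one-sample t-test, two-sided).
t = (x̄ − μ₀)/(s/√n) = (65.85 − 71.54)/(11.99/√8) = -1.342
df = n − 1 = 7
Two-sided p-value ≈ 0.221
Since p ≈ 0.221 > α = 0.025, fail to reject H0; the evidence is not statistically significant.

-1.342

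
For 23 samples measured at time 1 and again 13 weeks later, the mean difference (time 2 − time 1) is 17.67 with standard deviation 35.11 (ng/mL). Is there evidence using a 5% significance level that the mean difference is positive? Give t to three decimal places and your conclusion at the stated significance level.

H0: μ_d = 0; H1: μ_d > 0 (paired t-test on the differences, right-tailed).
t = d̄/(s_d/√n) = 17.67/(35.11/√23) = 2.414
df = n − 1 = 22
p-value = P(T ≥ 2.414) ≈ 0.012
Since p ≈ 0.012 < α = 0.05, reject H0; the evidence is statistically significant.

t = 2.414; reject H0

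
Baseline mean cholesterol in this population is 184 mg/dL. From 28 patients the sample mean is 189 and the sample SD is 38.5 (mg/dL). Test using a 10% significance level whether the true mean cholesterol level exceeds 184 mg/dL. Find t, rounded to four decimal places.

H0: μ = 184; H1: μ > 184 (one-sample t-test, right-tailed).
t = (x̄ − μ₀)/(s/√n) = (189 − 184)/(38.5/√28) = 0.6872
df = n − 1 = 27
p-value = P(T ≥ 0.6872) ≈ 0.2489
Since p ≈ 0.2489 > α = 0.1, fail to reject H0; the evidence is not statistically significant.

0.6872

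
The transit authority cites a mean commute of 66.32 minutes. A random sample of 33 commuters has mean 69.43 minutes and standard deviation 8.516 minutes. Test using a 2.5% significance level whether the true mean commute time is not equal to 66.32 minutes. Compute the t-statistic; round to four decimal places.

2.0979

H0: μ = 66.32; H1: μ ≠ 66.32 (one-sample t-test, two-sided).
t = (x̄ − μ₀)/(s/√n) = (69.43 − 66.32)/(8.516/√33) = 2.0979
df = n − 1 = 32
Two-sided p-value ≈ 0.044
Since p ≈ 0.044 > α = 0.025, fail to reject H0; the data do not provide sufficient evidence against H0.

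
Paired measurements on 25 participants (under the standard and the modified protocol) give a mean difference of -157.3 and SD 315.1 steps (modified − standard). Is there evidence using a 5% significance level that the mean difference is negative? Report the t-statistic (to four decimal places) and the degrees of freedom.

t = -2.4960, df = 24

H0: μ_d = 0; H1: μ_d < 0 (paired t-test on the differences, left-tailed).
t = d̄/(s_d/√n) = -157.3/(315.1/√25) = -2.4960
df = n − 1 = 24
p-value = P(T ≤ -2.4960) ≈ 0.0099
Since p ≈ 0.0099 < α = 0.05, reject H0; the data support H1.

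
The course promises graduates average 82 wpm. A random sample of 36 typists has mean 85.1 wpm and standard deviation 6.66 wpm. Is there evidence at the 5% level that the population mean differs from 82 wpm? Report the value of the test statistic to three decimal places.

H0: μ = 82; H1: μ ≠ 82 (one-sample t-test, two-sided).
t = (x̄ − μ₀)/(s/√n) = (85.1 − 82)/(6.66/√36) = 2.793
df = n − 1 = 35
Two-sided p-value ≈ 0.0084
Since p ≈ 0.0084 < α = 0.05, reject H0; the evidence is statistically significant.

2.793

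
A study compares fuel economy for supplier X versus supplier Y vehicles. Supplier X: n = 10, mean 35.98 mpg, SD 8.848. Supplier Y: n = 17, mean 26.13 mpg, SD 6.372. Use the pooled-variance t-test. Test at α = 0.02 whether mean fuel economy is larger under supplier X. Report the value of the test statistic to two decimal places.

3.36

Let group 1 = supplier X, group 2 = supplier Y. H0: μ_1 = μ_2; H1: μ_1 > μ_2 (two-sample pooled-variance t-test, right-tailed).
s_p² = [(10−1)·8.848² + (17−1)·6.372²]/(10+17−2) = 54.1689
t = (35.98 − 26.13)/√[54.1689·(1/10 + 1/17)] = 3.36
df = n₁ + n₂ − 2 = 25
p-value = P(T ≥ 3.36) ≈ 0.0013
Since p ≈ 0.0013 < α = 0.02, reject H0; the data support H1.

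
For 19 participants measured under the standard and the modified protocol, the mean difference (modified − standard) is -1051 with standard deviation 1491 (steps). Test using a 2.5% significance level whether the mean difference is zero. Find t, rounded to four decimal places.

-3.0726

H0: μ_d = 0; H1: μ_d ≠ 0 (paired t-test on the differences, two-sided).
t = d̄/(s_d/√n) = -1051/(1491/√19) = -3.0726
df = n − 1 = 18
Two-sided p-value ≈ 0.0066
Since p ≈ 0.0066 < α = 0.025, reject H0; the data support H1.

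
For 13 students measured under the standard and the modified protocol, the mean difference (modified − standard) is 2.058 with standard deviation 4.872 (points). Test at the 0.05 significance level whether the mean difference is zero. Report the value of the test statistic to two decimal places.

1.52

H0: μ_d = 0; H1: μ_d ≠ 0 (paired t-test on the differences, two-sided).
t = d̄/(s_d/√n) = 2.058/(4.872/√13) = 1.52
df = n − 1 = 12
Two-sided p-value ≈ 0.1537
Since p ≈ 0.1537 > α = 0.05, fail to reject H0; the data do not provide sufficient evidence against H0.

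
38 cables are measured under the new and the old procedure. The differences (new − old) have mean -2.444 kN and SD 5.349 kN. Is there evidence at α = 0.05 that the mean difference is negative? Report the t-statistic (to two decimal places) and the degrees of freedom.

H0: μ_d = 0; H1: μ_d < 0 (paired t-test on the differences, left-tailed).
t = d̄/(s_d/√n) = -2.444/(5.349/√38) = -2.82
df = n − 1 = 37
p-value = P(T ≤ -2.82) ≈ 0.0039
Since p ≈ 0.0039 < α = 0.05, reject H0; the data support H1.

t = -2.82, df = 37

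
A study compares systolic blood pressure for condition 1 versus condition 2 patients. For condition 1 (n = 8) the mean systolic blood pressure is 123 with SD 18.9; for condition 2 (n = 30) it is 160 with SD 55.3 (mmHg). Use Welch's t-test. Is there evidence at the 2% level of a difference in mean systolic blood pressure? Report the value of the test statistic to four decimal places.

-3.0560

Let group 1 = condition 1, group 2 = condition 2. H0: μ_1 = μ_2; H1: μ_1 ≠ μ_2 (Welch's two-sample t-test, two-sided).
t = (x̄_1 − x̄_2)/√(s_1²/n_1 + s_2²/n_2) = (123 − 160)/√(18.9²/8 + 55.3²/30) = -3.0560
Welch–Satterthwaite df ≈ 33.41
Two-sided p-value ≈ 0.004
Since p ≈ 0.004 < α = 0.02, reject H0; the evidence is statistically significant.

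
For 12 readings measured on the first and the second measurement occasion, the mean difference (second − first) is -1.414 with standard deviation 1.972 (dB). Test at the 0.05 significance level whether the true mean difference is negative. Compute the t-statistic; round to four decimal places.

H0: μ_d = 0; H1: μ_d < 0 (paired t-test on the differences, left-tailed).
t = d̄/(s_d/√n) = -1.414/(1.972/√12) = -2.4839
df = n − 1 = 11
p-value = P(T ≤ -2.4839) ≈ 0.0152
Since p ≈ 0.0152 < α = 0.05, reject H0; the evidence is statistically significant.

-2.4839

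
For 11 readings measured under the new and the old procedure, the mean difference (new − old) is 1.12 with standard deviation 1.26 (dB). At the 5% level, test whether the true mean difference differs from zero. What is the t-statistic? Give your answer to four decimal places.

H0: μ_d = 0; H1: μ_d ≠ 0 (paired t-test on the differences, two-sided).
t = d̄/(s_d/√n) = 1.12/(1.26/√11) = 2.9481
df = n − 1 = 10
Two-sided p-value ≈ 0.015
Since p ≈ 0.015 < α = 0.05, reject H0; the data support H1.

2.9481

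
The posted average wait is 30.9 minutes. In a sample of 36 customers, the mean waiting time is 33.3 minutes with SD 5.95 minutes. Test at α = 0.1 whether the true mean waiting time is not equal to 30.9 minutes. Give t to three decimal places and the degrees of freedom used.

H0: μ = 30.9; H1: μ ≠ 30.9 (one-sample t-test, two-sided).
t = (x̄ − μ₀)/(s/√n) = (33.3 − 30.9)/(5.95/√36) = 2.420
df = n − 1 = 35
Two-sided p-value ≈ 0.021
Since p ≈ 0.021 < α = 0.1, reject H0; the evidence is statistically significant.

t = 2.420, df = 35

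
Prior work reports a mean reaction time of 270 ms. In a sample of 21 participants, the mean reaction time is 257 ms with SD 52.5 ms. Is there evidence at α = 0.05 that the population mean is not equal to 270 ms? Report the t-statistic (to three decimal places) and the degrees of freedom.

H0: μ = 270; H1: μ ≠ 270 (one-sample t-test, two-sided).
t = (x̄ − μ₀)/(s/√n) = (257 − 270)/(52.5/√21) = -1.135
df = n − 1 = 20
Two-sided p-value ≈ 0.2699
Since p ≈ 0.2699 > α = 0.05, fail to reject H0; the evidence is not statistically significant.

t = -1.135, df = 20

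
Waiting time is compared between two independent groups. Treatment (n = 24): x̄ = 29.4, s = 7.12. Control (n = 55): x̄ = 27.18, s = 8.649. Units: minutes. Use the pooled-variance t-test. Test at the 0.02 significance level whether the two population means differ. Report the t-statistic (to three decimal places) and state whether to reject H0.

t = 1.104; fail to reject H0

Let group 1 = treatment, group 2 = control. H0: μ_1 = μ_2; H1: μ_1 ≠ μ_2 (two-sample pooled-variance t-test, two-sided).
s_p² = [(24−1)·7.12² + (55−1)·8.649²]/(24+55−2) = 67.6033
t = (29.4 − 27.18)/√[67.6033·(1/24 + 1/55)] = 1.104
df = n₁ + n₂ − 2 = 77
Two-sided p-value ≈ 0.273
Since p ≈ 0.273 > α = 0.02, fail to reject H0; the evidence is not statistically significant.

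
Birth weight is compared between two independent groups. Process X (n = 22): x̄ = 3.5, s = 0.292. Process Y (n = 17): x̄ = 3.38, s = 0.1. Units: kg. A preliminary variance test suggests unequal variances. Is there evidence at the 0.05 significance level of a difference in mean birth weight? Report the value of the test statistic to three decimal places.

Let group 1 = process X, group 2 = process Y. H0: μ_1 = μ_2; H1: μ_1 ≠ μ_2 (Welch's two-sample t-test, two-sided).
t = (x̄_1 − x̄_2)/√(s_1²/n_1 + s_2²/n_2) = (3.5 − 3.38)/√(0.292²/22 + 0.1²/17) = 1.796
Welch–Satterthwaite df ≈ 27.04
Two-sided p-value ≈ 0.084
Since p ≈ 0.084 > α = 0.05, fail to reject H0; the evidence is not statistically significant.

1.796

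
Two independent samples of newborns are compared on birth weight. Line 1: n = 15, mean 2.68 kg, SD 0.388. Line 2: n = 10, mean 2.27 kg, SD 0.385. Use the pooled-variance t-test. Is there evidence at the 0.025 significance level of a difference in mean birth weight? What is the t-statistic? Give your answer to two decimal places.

2.60

Let group 1 = line 1, group 2 = line 2. H0: μ_1 = μ_2; H1: μ_1 ≠ μ_2 (two-sample pooled-variance t-test, two-sided).
s_p² = [(15−1)·0.388² + (10−1)·0.385²]/(15+10−2) = 0.149637
t = (2.68 − 2.27)/√[0.149637·(1/15 + 1/10)] = 2.60
df = n₁ + n₂ − 2 = 23
Two-sided p-value ≈ 0.016
Since p ≈ 0.016 < α = 0.025, reject H0; the evidence is statistically significant.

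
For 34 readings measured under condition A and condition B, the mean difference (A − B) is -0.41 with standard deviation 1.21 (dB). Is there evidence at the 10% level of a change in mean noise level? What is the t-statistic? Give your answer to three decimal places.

-1.976

H0: μ_d = 0; H1: μ_d ≠ 0 (paired t-test on the differences, two-sided).
t = d̄/(s_d/√n) = -0.41/(1.21/√34) = -1.976
df = n − 1 = 33
Two-sided p-value ≈ 0.0566
Since p ≈ 0.0566 < α = 0.1, reject H0; the data support H1.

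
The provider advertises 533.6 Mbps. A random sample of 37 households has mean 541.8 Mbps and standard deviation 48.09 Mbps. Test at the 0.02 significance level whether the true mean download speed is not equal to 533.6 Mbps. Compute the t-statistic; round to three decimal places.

H0: μ = 533.6; H1: μ ≠ 533.6 (one-sample t-test, two-sided).
t = (x̄ − μ₀)/(s/√n) = (541.8 − 533.6)/(48.09/√37) = 1.037
df = n − 1 = 36
Two-sided p-value ≈ 0.3066
Since p ≈ 0.3066 > α = 0.02, fail to reject H0; the data do not provide sufficient evidence against H0.

1.037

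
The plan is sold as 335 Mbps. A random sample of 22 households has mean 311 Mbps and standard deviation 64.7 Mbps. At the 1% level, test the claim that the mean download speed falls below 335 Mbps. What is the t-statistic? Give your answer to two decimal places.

H0: μ = 335; H1: μ < 335 (one-sample t-test, left-tailed).
t = (x̄ − μ₀)/(s/√n) = (311 − 335)/(64.7/√22) = -1.74
df = n − 1 = 21
p-value = P(T ≤ -1.74) ≈ 0.0483
Since p ≈ 0.0483 > α = 0.01, fail to reject H0; the evidence is not statistically significant.

-1.74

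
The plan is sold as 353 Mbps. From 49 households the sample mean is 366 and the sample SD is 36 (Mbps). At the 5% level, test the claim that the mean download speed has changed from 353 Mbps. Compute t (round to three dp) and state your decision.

H0: μ = 353; H1: μ ≠ 353 (one-sample t-test, two-sided).
t = (x̄ − μ₀)/(s/√n) = (366 − 353)/(36/√49) = 2.528
df = n − 1 = 48
Two-sided p-value ≈ 0.015
Since p ≈ 0.015 < α = 0.05, reject H0; the evidence is statistically significant.

t = 2.528; reject H0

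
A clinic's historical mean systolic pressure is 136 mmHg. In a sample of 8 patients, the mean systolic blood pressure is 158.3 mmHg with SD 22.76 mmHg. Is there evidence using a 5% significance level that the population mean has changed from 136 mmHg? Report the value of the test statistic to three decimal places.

H0: μ = 136; H1: μ ≠ 136 (one-sample t-test, two-sided).
t = (x̄ − μ₀)/(s/√n) = (158.3 − 136)/(22.76/√8) = 2.771
df = n − 1 = 7
Two-sided p-value ≈ 0.028
Since p ≈ 0.028 < α = 0.05, reject H0; the data support H1.

2.771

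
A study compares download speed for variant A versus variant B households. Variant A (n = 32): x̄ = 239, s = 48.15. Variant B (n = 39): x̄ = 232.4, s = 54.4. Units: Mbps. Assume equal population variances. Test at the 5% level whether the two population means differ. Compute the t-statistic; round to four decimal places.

0.5354

Let group 1 = variant A, group 2 = variant B. H0: μ_1 = μ_2; H1: μ_1 ≠ μ_2 (two-sample pooled-variance t-test, two-sided).
s_p² = [(32−1)·48.15² + (39−1)·54.4²]/(32+39−2) = 2671.4
t = (239 − 232.4)/√[2671.4·(1/32 + 1/39)] = 0.5354
df = n₁ + n₂ − 2 = 69
Two-sided p-value ≈ 0.5941
Since p ≈ 0.5941 > α = 0.05, fail to reject H0; the data do not provide sufficient evidence against H0.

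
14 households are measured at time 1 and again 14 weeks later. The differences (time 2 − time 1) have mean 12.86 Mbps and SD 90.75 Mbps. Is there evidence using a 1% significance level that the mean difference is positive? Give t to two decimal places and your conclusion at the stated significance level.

t = 0.53; fail to reject H0

H0: μ_d = 0; H1: μ_d > 0 (paired t-test on the differences, right-tailed).
t = d̄/(s_d/√n) = 12.86/(90.75/√14) = 0.53
df = n − 1 = 13
p-value = P(T ≥ 0.53) ≈ 0.3024
Since p ≈ 0.3024 > α = 0.01, fail to reject H0; the evidence is not statistically significant.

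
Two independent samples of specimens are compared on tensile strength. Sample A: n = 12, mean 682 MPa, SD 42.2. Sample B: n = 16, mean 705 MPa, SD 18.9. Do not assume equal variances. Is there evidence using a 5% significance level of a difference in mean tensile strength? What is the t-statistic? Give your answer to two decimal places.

-1.76

Let group 1 = sample A, group 2 = sample B. H0: μ_1 = μ_2; H1: μ_1 ≠ μ_2 (Welch's two-sample t-test, two-sided).
t = (x̄_1 − x̄_2)/√(s_1²/n_1 + s_2²/n_2) = (682 − 705)/√(42.2²/12 + 18.9²/16) = -1.76
Welch–Satterthwaite df ≈ 14.32
Two-sided p-value ≈ 0.100
Since p ≈ 0.100 > α = 0.05, fail to reject H0; the evidence is not statistically significant.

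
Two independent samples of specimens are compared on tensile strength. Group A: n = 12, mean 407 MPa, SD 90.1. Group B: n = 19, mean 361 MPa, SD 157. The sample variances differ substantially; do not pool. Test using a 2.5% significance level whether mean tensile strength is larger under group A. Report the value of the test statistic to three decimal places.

Let group 1 = group A, group 2 = group B. H0: μ_1 = μ_2; H1: μ_1 > μ_2 (Welch's two-sample t-test, right-tailed).
t = (x̄_1 − x̄_2)/√(s_1²/n_1 + s_2²/n_2) = (407 − 361)/√(90.1²/12 + 157²/19) = 1.035
Welch–Satterthwaite df ≈ 28.84
p-value = P(T ≥ 1.035) ≈ 0.155
Since p ≈ 0.155 > α = 0.025, fail to reject H0; the data do not provide sufficient evidence against H0.

1.035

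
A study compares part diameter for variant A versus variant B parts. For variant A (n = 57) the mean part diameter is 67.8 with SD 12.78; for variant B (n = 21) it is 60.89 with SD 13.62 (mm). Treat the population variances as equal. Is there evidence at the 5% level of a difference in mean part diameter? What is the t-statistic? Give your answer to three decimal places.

2.081

Let group 1 = variant A, group 2 = variant B. H0: μ_1 = μ_2; H1: μ_1 ≠ μ_2 (two-sample pooled-variance t-test, two-sided).
s_p² = [(57−1)·12.78² + (21−1)·13.62²]/(57+21−2) = 169.164
t = (67.8 − 60.89)/√[169.164·(1/57 + 1/21)] = 2.081
df = n₁ + n₂ − 2 = 76
Two-sided p-value ≈ 0.041
Since p ≈ 0.041 < α = 0.05, reject H0; the data support H1.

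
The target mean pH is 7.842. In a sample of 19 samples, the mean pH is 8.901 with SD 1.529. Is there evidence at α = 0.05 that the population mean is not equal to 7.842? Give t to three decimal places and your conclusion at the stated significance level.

t = 3.019; reject H0

H0: μ = 7.842; H1: μ ≠ 7.842 (one-sample t-test, two-sided).
t = (x̄ − μ₀)/(s/√n) = (8.901 − 7.842)/(1.529/√19) = 3.019
df = n − 1 = 18
Two-sided p-value ≈ 0.007
Since p ≈ 0.007 < α = 0.05, reject H0; the evidence is statistically significant.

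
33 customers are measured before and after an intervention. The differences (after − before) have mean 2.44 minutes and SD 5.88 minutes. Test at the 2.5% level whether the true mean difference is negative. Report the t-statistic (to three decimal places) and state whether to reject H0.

H0: μ_d = 0; H1: μ_d < 0 (paired t-test on the differences, left-tailed).
t = d̄/(s_d/√n) = 2.44/(5.88/√33) = 2.384
df = n − 1 = 32
p-value = P(T ≤ 2.384) ≈ 0.9884
Since p ≈ 0.9884 > α = 0.025, fail to reject H0; the evidence is not statistically significant.

t = 2.384; fail to reject H0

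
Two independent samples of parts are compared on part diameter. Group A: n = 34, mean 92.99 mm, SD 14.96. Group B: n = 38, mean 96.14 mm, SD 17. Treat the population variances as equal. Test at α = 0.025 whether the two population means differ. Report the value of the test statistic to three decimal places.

Let group 1 = group A, group 2 = group B. H0: μ_1 = μ_2; H1: μ_1 ≠ μ_2 (two-sample pooled-variance t-test, two-sided).
s_p² = [(34−1)·14.96² + (38−1)·17²]/(34+38−2) = 258.264
t = (92.99 − 96.14)/√[258.264·(1/34 + 1/38)] = -0.830
df = n₁ + n₂ − 2 = 70
Two-sided p-value ≈ 0.4092
Since p ≈ 0.4092 > α = 0.025, fail to reject H0; the data do not provide sufficient evidence against H0.

-0.830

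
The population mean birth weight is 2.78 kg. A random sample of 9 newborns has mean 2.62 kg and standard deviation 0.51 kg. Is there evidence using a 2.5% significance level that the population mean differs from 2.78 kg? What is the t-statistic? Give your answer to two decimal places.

H0: μ = 2.78; H1: μ ≠ 2.78 (one-sample t-test, two-sided).
t = (x̄ − μ₀)/(s/√n) = (2.62 − 2.78)/(0.51/√9) = -0.94
df = n − 1 = 8
Two-sided p-value ≈ 0.374
Since p ≈ 0.374 > α = 0.025, fail to reject H0; the evidence is not statistically significant.

-0.94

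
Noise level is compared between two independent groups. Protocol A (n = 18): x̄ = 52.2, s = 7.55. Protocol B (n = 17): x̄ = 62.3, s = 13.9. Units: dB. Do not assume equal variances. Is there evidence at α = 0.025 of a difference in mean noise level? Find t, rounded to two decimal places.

-2.65

Let group 1 = protocol A, group 2 = protocol B. H0: μ_1 = μ_2; H1: μ_1 ≠ μ_2 (Welch's two-sample t-test, two-sided).
t = (x̄_1 − x̄_2)/√(s_1²/n_1 + s_2²/n_2) = (52.2 − 62.3)/√(7.55²/18 + 13.9²/17) = -2.65
Welch–Satterthwaite df ≈ 24.38
Two-sided p-value ≈ 0.014
Since p ≈ 0.014 < α = 0.025, reject H0; the evidence is statistically significant.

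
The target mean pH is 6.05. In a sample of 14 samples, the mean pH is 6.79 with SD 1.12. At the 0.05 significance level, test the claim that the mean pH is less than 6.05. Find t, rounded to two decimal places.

2.47

H0: μ = 6.05; H1: μ < 6.05 (one-sample t-test, left-tailed).
t = (x̄ − μ₀)/(s/√n) = (6.79 − 6.05)/(1.12/√14) = 2.47
df = n − 1 = 13
p-value = P(T ≤ 2.47) ≈ 0.986
Since p ≈ 0.986 > α = 0.05, fail to reject H0; the evidence is not statistically significant.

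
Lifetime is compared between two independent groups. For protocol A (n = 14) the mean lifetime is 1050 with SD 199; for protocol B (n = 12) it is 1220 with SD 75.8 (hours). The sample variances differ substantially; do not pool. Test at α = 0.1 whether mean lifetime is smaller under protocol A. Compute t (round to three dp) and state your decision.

Let group 1 = protocol A, group 2 = protocol B. H0: μ_1 = μ_2; H1: μ_1 < μ_2 (Welch's two-sample t-test, left-tailed).
t = (x̄_1 − x̄_2)/√(s_1²/n_1 + s_2²/n_2) = (1050 − 1220)/√(199²/14 + 75.8²/12) = -2.956
Welch–Satterthwaite df ≈ 17.19
p-value = P(T ≤ -2.956) ≈ 0.004
Since p ≈ 0.004 < α = 0.1, reject H0; the evidence is statistically significant.

t = -2.956; reject H0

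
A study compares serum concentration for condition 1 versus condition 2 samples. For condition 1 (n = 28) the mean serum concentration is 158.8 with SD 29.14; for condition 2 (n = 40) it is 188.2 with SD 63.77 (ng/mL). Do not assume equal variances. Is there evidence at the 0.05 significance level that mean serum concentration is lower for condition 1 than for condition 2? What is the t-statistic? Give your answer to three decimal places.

Let group 1 = condition 1, group 2 = condition 2. H0: μ_1 = μ_2; H1: μ_1 < μ_2 (Welch's two-sample t-test, left-tailed).
t = (x̄_1 − x̄_2)/√(s_1²/n_1 + s_2²/n_2) = (158.8 − 188.2)/√(29.14²/28 + 63.77²/40) = -2.559
Welch–Satterthwaite df ≈ 58.25
p-value = P(T ≤ -2.559) ≈ 0.0066
Since p ≈ 0.0066 < α = 0.05, reject H0; the data support H1.

-2.559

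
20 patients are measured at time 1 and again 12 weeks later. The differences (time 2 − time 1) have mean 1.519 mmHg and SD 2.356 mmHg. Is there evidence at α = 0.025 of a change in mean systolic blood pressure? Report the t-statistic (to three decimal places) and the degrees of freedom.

t = 2.883, df = 19

H0: μ_d = 0; H1: μ_d ≠ 0 (paired t-test on the differences, two-sided).
t = d̄/(s_d/√n) = 1.519/(2.356/√20) = 2.883
df = n − 1 = 19
Two-sided p-value ≈ 0.010
Since p ≈ 0.010 < α = 0.025, reject H0; the evidence is statistically significant.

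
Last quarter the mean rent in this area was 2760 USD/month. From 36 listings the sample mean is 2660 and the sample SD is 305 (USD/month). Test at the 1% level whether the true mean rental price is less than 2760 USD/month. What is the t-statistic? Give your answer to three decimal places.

H0: μ = 2760; H1: μ < 2760 (one-sample t-test, left-tailed).
t = (x̄ − μ₀)/(s/√n) = (2660 − 2760)/(305/√36) = -1.967
df = n − 1 = 35
p-value = P(T ≤ -1.967) ≈ 0.0286
Since p ≈ 0.0286 > α = 0.01, fail to reject H0; the data do not provide sufficient evidence against H0.

-1.967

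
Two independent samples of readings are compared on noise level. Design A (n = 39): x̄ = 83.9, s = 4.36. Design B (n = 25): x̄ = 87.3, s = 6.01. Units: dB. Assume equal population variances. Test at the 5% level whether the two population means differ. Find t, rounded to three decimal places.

Let group 1 = design A, group 2 = design B. H0: μ_1 = μ_2; H1: μ_1 ≠ μ_2 (two-sample pooled-variance t-test, two-sided).
s_p² = [(39−1)·4.36² + (25−1)·6.01²]/(39+25−2) = 25.633
t = (83.9 − 87.3)/√[25.633·(1/39 + 1/25)] = -2.621
df = n₁ + n₂ − 2 = 62
Two-sided p-value ≈ 0.011
Since p ≈ 0.011 < α = 0.05, reject H0; the data support H1.

-2.621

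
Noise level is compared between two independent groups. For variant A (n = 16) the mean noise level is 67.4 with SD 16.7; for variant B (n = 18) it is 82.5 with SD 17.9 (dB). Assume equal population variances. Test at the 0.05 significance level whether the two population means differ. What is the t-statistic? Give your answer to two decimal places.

-2.53

Let group 1 = variant A, group 2 = variant B. H0: μ_1 = μ_2; H1: μ_1 ≠ μ_2 (two-sample pooled-variance t-test, two-sided).
s_p² = [(16−1)·16.7² + (18−1)·17.9²]/(16+18−2) = 300.947
t = (67.4 − 82.5)/√[300.947·(1/16 + 1/18)] = -2.53
df = n₁ + n₂ − 2 = 32
Two-sided p-value ≈ 0.016
Since p ≈ 0.016 < α = 0.05, reject H0; the evidence is statistically significant.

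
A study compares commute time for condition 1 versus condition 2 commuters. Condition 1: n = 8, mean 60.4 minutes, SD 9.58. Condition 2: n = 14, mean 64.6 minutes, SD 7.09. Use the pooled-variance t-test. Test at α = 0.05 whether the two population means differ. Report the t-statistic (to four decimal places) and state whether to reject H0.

t = -1.1773; fail to reject H0

Let group 1 = condition 1, group 2 = condition 2. H0: μ_1 = μ_2; H1: μ_1 ≠ μ_2 (two-sample pooled-variance t-test, two-sided).
s_p² = [(8−1)·9.58² + (14−1)·7.09²]/(8+14−2) = 64.796
t = (60.4 − 64.6)/√[64.796·(1/8 + 1/14)] = -1.1773
df = n₁ + n₂ − 2 = 20
Two-sided p-value ≈ 0.2529
Since p ≈ 0.2529 > α = 0.05, fail to reject H0; the evidence is not statistically significant.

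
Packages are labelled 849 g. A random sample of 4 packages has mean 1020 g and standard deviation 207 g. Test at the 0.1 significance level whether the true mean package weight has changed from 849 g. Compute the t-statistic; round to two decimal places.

1.65

H0: μ = 849; H1: μ ≠ 849 (one-sample t-test, two-sided).
t = (x̄ − μ₀)/(s/√n) = (1020 − 849)/(207/√4) = 1.65
df = n − 1 = 3
Two-sided p-value ≈ 0.1971
Since p ≈ 0.1971 > α = 0.1, fail to reject H0; the data do not provide sufficient evidence against H0.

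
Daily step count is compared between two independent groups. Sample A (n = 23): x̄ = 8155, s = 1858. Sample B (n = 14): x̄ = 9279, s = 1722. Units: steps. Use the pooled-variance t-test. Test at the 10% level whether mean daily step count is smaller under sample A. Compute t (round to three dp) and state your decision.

Let group 1 = sample A, group 2 = sample B. H0: μ_1 = μ_2; H1: μ_1 < μ_2 (two-sample pooled-variance t-test, left-tailed).
s_p² = [(23−1)·1858² + (14−1)·1722²]/(23+14−2) = 3271320
t = (8155 − 9279)/√[3271320·(1/23 + 1/14)] = -1.833
df = n₁ + n₂ − 2 = 35
p-value = P(T ≤ -1.833) ≈ 0.038
Since p ≈ 0.038 < α = 0.1, reject H0; the data support H1.

t = -1.833; reject H0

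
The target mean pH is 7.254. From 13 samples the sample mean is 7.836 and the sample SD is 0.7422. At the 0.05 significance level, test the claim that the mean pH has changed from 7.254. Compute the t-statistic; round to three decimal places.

2.827

H0: μ = 7.254; H1: μ ≠ 7.254 (one-sample t-test, two-sided).
t = (x̄ − μ₀)/(s/√n) = (7.836 − 7.254)/(0.7422/√13) = 2.827
df = n − 1 = 12
Two-sided p-value ≈ 0.015
Since p ≈ 0.015 < α = 0.05, reject H0; the evidence is statistically significant.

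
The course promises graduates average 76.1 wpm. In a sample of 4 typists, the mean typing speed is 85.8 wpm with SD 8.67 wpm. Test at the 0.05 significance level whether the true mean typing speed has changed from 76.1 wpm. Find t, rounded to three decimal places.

2.238

H0: μ = 76.1; H1: μ ≠ 76.1 (one-sample t-test, two-sided).
t = (x̄ − μ₀)/(s/√n) = (85.8 − 76.1)/(8.67/√4) = 2.238
df = n − 1 = 3
Two-sided p-value ≈ 0.111
Since p ≈ 0.111 > α = 0.05, fail to reject H0; the data do not provide sufficient evidence against H0.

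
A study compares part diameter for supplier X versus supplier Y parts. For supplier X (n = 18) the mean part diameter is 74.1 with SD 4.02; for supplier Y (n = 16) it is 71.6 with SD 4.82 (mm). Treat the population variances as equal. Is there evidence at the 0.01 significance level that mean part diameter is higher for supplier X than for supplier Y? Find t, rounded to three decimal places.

1.649

Let group 1 = supplier X, group 2 = supplier Y. H0: μ_1 = μ_2; H1: μ_1 > μ_2 (two-sample pooled-variance t-test, right-tailed).
s_p² = [(18−1)·4.02² + (16−1)·4.82²]/(18+16−2) = 19.4754
t = (74.1 − 71.6)/√[19.4754·(1/18 + 1/16)] = 1.649
df = n₁ + n₂ − 2 = 32
p-value = P(T ≥ 1.649) ≈ 0.054
Since p ≈ 0.054 > α = 0.01, fail to reject H0; the evidence is not statistically significant.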